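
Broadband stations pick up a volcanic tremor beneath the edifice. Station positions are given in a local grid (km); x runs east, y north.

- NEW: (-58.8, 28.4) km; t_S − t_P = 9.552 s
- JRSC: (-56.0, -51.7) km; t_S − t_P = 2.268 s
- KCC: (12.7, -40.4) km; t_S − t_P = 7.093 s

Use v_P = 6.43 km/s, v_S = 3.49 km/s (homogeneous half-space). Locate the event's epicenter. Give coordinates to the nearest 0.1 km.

Distance from S−P lag: d = Δt · v_P v_S / (v_P − v_S) = Δt · (6.43·3.49)/(6.43−3.49) ≈ 7.6329·Δt.
So d_NEW = 72.91, d_JRSC = 17.31, d_KCC = 54.14 km.
Circle about each station: (x + 58.8)² + (y − 28.4)² = 72.91²; (x + 56.0)² + (y + 51.7)² = 17.31²; (x − 12.7)² + (y + 40.4)² = 54.14².
Subtracting pairs of circle equations eliminates x²+y² and gives linear equations (the radical axes):
5.6 x − 160.2 y = 6561.12
143.0 x − 137.6 y = -85.82
Solving the 2×2 system: x ≈ -41.4, y ≈ -42.4 km.

-41.4 km east, -42.4 km north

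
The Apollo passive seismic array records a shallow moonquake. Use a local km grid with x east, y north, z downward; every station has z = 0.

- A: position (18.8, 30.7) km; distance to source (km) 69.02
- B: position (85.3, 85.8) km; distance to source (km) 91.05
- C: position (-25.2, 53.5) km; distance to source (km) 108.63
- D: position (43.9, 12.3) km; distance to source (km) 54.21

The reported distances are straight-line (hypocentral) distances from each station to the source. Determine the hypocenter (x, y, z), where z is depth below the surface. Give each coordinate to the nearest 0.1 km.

Each station gives a sphere (x−x_i)² + (y−y_i)² + z² = d_i² (stations at z=0).
Subtracting the A sphere from B and C: z² cancels, leaving linear equations in x and y:
133.0 x + 110.2 y = 9815.46
-88.0 x + 45.6 y = -4835.36
Solving: x ≈ 62.201, y ≈ 13.999 km (keep extra digits for the depth step; rounded: 62.2, 14.0).
Then from the A sphere: z² = 69.02² − (x − 18.8)² − (y − 30.7)² with x = 62.201, y = 13.999, so z ≈ 51.002 ≈ 51.0 km.

x ≈ 62.2 km, y ≈ 14.0 km, depth ≈ 51.0 km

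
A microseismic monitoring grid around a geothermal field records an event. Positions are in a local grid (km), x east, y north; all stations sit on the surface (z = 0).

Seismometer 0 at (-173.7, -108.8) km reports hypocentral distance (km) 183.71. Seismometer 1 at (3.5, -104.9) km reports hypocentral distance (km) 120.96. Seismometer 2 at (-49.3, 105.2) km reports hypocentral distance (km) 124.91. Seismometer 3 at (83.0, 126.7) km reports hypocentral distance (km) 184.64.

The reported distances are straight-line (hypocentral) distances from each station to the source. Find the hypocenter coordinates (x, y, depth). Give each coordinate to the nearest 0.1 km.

(-33.4, -4.8, 57.0)

Each station gives a sphere (x−x_i)² + (y−y_i)² + z² = d_i² (stations at z=0).
Subtracting the Seismometer 0 sphere from Seismometer 1 and Seismometer 2: z² cancels, leaving linear equations in x and y:
354.4 x + 7.8 y = -11874.83
248.8 x + 428.0 y = -10364.74
Solving: x ≈ -33.401, y ≈ -4.800 km (keep extra digits for the depth step; rounded: -33.4, -4.8).
Then from the Seismometer 0 sphere: z² = 183.71² − (x + 173.7)² − (y + 108.8)² with x = -33.401, y = -4.800, so z ≈ 57.005 ≈ 57.0 km.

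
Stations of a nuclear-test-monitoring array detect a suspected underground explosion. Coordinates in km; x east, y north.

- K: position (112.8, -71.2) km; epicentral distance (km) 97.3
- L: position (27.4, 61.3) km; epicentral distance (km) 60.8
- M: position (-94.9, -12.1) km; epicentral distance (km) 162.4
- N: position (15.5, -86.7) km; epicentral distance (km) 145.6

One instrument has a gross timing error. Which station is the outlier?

N

Solve using three stations at a time. Using K, L, M (subtract circle equations pairwise → linear system) gives (x, y) ≈ (65.4, 13.8).
Distances from that point to each station vs reported:
  K: calculated 97.3 vs reported 97.3 → residual 0.0 km
  L: calculated 60.8 vs reported 60.8 → residual 0.0 km
  M: calculated 162.4 vs reported 162.4 → residual 0.0 km
  N: calculated 112.2 vs reported 145.6 → residual 33.4 km
K, L, M are mutually consistent (residuals ≈ 0); N is off by 33.4 km.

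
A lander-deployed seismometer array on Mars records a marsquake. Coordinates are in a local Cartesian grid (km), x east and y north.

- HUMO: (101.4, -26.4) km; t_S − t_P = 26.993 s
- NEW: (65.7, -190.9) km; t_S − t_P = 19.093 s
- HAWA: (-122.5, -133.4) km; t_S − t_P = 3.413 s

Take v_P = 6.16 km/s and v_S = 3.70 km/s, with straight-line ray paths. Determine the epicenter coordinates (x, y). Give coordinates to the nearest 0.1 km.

Distance from S−P lag: d = Δt · v_P v_S / (v_P − v_S) = Δt · (6.16·3.70)/(6.16−3.70) ≈ 9.2650·Δt.
So d_HUMO = 250.09, d_NEW = 176.90, d_HAWA = 31.62 km.
Circle about each station: (x − 101.4)² + (y + 26.4)² = 250.09²; (x − 65.7)² + (y + 190.9)² = 176.90²; (x + 122.5)² + (y + 133.4)² = 31.62².
Subtracting the HUMO equation from the NEW and HAWA equations removes the quadratic terms:
-71.4 x − 329.0 y = 61031.78
-447.8 x − 214.0 y = 83368.07
Solving the 2×2 system: x ≈ -108.8, y ≈ -161.9 km.

(-108.8, -161.9)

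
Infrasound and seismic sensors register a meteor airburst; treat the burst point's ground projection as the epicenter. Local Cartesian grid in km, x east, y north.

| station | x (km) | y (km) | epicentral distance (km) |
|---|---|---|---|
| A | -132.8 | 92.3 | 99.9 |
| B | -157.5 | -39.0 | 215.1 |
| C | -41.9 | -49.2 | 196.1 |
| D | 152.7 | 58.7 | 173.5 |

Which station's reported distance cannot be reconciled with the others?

Solve using three stations at a time. Using A, B, C (subtract circle equations pairwise → linear system) gives (x, y) ≈ (-49.1, 146.8).
Distances from that point to each station vs reported:
  A: calculated 99.9 vs reported 99.9 → residual 0.0 km
  B: calculated 215.1 vs reported 215.1 → residual 0.0 km
  C: calculated 196.1 vs reported 196.1 → residual 0.0 km
  D: calculated 220.1 vs reported 173.5 → residual 46.6 km
A, B, C are mutually consistent (residuals ≈ 0); D is off by 46.6 km.

D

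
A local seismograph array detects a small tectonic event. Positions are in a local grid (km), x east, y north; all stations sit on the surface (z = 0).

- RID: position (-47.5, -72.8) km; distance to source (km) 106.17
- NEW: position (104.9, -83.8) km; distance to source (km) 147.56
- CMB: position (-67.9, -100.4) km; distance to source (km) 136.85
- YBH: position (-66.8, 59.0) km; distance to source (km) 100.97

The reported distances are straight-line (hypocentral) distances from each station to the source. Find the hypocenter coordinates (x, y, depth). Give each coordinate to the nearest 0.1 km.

(0.3, 5.6, 53.3)

Each station gives a sphere (x−x_i)² + (y−y_i)² + z² = d_i² (stations at z=0).
Subtracting the RID sphere from NEW and CMB: z² cancels, leaving linear equations in x and y:
304.8 x − 22.0 y = -31.52
-40.8 x − 55.2 y = -321.37
Solving: x ≈ 0.301, y ≈ 5.600 km (keep extra digits for the depth step; rounded: 0.3, 5.6).
Then from the RID sphere: z² = 106.17² − (x + 47.5)² − (y + 72.8)² with x = 0.301, y = 5.600, so z ≈ 53.297 ≈ 53.3 km.
Check against YBH (with the unrounded solution): distance 100.97 ≈ 100.97 km. ✓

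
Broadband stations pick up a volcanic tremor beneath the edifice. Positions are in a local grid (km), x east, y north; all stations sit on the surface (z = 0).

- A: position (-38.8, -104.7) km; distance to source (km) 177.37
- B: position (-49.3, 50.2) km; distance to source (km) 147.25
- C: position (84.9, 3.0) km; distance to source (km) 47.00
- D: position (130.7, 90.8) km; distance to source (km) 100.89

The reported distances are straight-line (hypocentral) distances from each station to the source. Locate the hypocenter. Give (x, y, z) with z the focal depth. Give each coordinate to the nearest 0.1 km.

Each station gives a sphere (x−x_i)² + (y−y_i)² + z² = d_i² (stations at z=0).
Subtracting the A sphere from B and C: z² cancels, leaving linear equations in x and y:
-21.0 x + 309.8 y = 2260.55
247.4 x + 215.4 y = 24000.60
Solving: x ≈ 85.606, y ≈ 13.100 km (keep extra digits for the depth step; rounded: 85.6, 13.1).
Then from the A sphere: z² = 177.37² − (x + 38.8)² − (y + 104.7)² with x = 85.606, y = 13.100, so z ≈ 45.896 ≈ 45.9 km.

x ≈ 85.6 km, y ≈ 13.1 km, depth ≈ 45.9 km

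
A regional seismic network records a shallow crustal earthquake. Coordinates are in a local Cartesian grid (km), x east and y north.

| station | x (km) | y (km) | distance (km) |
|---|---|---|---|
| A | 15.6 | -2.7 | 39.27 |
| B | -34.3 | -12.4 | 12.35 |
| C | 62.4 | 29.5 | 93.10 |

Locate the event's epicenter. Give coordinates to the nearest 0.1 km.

Circle about each station: (x − 15.6)² + (y + 2.7)² = 39.27²; (x + 34.3)² + (y + 12.4)² = 12.35²; (x − 62.4)² + (y − 29.5)² = 93.10².
Subtracting the A equation from the B and C equations removes the quadratic terms:
-99.8 x − 19.4 y = 2469.21
93.6 x + 64.4 y = -2612.12
Solving the 2×2 system: x ≈ -23.5, y ≈ -6.4 km.
Check against A (with the unrounded x, y): √((x − 15.6)²+(y + 2.7)²) = 39.27 ≈ 39.27 km. ✓

-23.5 km east, -6.4 km north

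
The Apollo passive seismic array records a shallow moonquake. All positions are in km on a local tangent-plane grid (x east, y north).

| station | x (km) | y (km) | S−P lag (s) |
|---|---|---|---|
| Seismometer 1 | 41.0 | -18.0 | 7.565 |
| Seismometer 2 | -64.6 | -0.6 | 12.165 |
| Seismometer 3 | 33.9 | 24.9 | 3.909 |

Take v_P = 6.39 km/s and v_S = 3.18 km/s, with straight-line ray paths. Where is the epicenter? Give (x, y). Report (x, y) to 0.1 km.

Distance from S−P lag: d = Δt · v_P v_S / (v_P − v_S) = Δt · (6.39·3.18)/(6.39−3.18) ≈ 6.3303·Δt.
So d_Seismometer 1 = 47.89, d_Seismometer 2 = 77.01, d_Seismometer 3 = 24.75 km.
Circle about each station: (x − 41.0)² + (y + 18.0)² = 47.89²; (x + 64.6)² + (y + 0.6)² = 77.01²; (x − 33.9)² + (y − 24.9)² = 24.75².
Subtracting the Seismometer 1 equation from the Seismometer 2 and Seismometer 3 equations removes the quadratic terms:
-211.2 x + 34.8 y = -1468.57
-14.2 x + 85.8 y = 1445.11
Solving the 2×2 system: x ≈ 10.0, y ≈ 18.5 km.
Check against Seismometer 1 (with the unrounded x, y): √((x − 41.0)²+(y + 18.0)²) = 47.89 ≈ 47.89 km. ✓

x ≈ 10.0 km, y ≈ 18.5 km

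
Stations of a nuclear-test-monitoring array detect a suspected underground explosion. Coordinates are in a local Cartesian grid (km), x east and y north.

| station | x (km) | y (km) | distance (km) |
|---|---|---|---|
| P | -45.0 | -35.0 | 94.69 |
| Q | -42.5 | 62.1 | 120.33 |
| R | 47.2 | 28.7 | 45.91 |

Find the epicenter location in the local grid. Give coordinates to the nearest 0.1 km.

(48.0, -17.2)

Circle about each station: (x + 45.0)² + (y + 35.0)² = 94.69²; (x + 42.5)² + (y − 62.1)² = 120.33²; (x − 47.2)² + (y − 28.7)² = 45.91².
Subtracting the P equation from the Q and R equations removes the quadratic terms:
5.0 x + 194.2 y = -3100.45
184.4 x + 127.4 y = 6660.00
Solving the 2×2 system: x ≈ 48.0, y ≈ -17.2 km.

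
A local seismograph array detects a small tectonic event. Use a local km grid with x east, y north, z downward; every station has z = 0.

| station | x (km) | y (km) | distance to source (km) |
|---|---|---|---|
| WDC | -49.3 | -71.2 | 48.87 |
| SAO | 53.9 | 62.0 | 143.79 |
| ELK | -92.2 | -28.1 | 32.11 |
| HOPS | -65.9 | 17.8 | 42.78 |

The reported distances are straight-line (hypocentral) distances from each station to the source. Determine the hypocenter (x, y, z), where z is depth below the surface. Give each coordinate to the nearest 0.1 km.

Each station gives a sphere (x−x_i)² + (y−y_i)² + z² = d_i² (stations at z=0).
Subtracting the WDC sphere from SAO and ELK: z² cancels, leaving linear equations in x and y:
206.4 x + 266.4 y = -19038.01
-85.8 x + 86.2 y = 3147.74
Solving: x ≈ -61.001, y ≈ -24.202 km (keep extra digits for the depth step; rounded: -61.0, -24.2).
Then from the WDC sphere: z² = 48.87² − (x + 49.3)² − (y + 71.2)² with x = -61.001, y = -24.202, so z ≈ 6.523 ≈ 6.5 km.

x ≈ -61.0 km, y ≈ -24.2 km, depth ≈ 6.5 km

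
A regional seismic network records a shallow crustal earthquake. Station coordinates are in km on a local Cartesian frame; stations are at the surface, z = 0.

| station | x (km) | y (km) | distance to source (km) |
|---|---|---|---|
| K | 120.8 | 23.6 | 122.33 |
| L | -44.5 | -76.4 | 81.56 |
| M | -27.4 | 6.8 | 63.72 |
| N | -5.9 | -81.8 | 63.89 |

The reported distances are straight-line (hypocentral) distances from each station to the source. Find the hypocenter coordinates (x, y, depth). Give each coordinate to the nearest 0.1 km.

x ≈ 15.0 km, y ≈ -29.7 km, depth ≈ 30.5 km

Each station gives a sphere (x−x_i)² + (y−y_i)² + z² = d_i² (stations at z=0).
Subtracting the K sphere from L and M: z² cancels, leaving linear equations in x and y:
-330.6 x − 200.0 y = 980.21
-296.4 x − 33.6 y = -3448.21
Solving: x ≈ 15.000, y ≈ -29.696 km (keep extra digits for the depth step; rounded: 15.0, -29.7).
Then from the K sphere: z² = 122.33² − (x − 120.8)² − (y − 23.6)² with x = 15.000, y = -29.696, so z ≈ 30.505 ≈ 30.5 km.
Check against N (with the unrounded solution): distance 63.89 ≈ 63.89 km. ✓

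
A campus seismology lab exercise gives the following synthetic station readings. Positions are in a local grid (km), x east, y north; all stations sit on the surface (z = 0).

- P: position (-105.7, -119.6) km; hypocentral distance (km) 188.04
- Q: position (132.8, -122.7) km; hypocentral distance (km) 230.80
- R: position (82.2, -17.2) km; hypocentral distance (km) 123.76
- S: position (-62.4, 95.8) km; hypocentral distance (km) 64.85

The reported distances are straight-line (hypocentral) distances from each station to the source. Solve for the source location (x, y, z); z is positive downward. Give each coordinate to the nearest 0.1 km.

Each station gives a sphere (x−x_i)² + (y−y_i)² + z² = d_i² (stations at z=0).
Subtracting the P sphere from Q and R: z² cancels, leaving linear equations in x and y:
477.0 x − 6.2 y = -10695.12
375.8 x + 204.8 y = 1618.53
Solving: x ≈ -21.799, y ≈ 47.903 km (keep extra digits for the depth step; rounded: -21.8, 47.9).
Then from the P sphere: z² = 188.04² − (x + 105.7)² − (y + 119.6)² with x = -21.799, y = 47.903, so z ≈ 16.199 ≈ 16.2 km.

(-21.8, 47.9, 16.2)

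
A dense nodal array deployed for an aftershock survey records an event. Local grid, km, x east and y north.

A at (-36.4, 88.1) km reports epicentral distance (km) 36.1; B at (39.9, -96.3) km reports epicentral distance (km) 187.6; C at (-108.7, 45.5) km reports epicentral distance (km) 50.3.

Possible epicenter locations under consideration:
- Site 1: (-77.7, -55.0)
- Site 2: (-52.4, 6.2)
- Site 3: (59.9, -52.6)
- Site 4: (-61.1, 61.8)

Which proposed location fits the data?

Site 4

For each candidate, compare |candidate − station| to the reported distance:
Site 1: residuals A 112.8, B 63.0, C 54.9 → max 112.8 km
Site 2: residuals A 47.3, B 49.7, C 18.4 → max 49.7 km
Site 3: residuals A 134.4, B 139.5, C 144.8 → max 144.8 km
Site 4: residuals A 0.0, B 0.0, C 0.0 → max 0.0 km
Only Site 4 has all residuals ≈ 0.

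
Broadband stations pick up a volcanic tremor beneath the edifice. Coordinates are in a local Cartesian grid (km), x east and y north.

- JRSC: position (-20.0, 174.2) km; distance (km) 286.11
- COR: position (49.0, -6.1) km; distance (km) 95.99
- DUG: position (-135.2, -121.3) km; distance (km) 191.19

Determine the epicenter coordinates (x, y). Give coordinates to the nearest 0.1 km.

(55.0, -101.9)

Circle about each station: (x + 20.0)² + (y − 174.2)² = 286.11²; (x − 49.0)² + (y + 6.1)² = 95.99²; (x + 135.2)² + (y + 121.3)² = 191.19².
Subtracting the JRSC equation from the COR and DUG equations removes the quadratic terms:
138.0 x − 360.6 y = 44337.42
-230.4 x − 591.0 y = 47552.41
Solving the 2×2 system: x ≈ 55.0, y ≈ -101.9 km.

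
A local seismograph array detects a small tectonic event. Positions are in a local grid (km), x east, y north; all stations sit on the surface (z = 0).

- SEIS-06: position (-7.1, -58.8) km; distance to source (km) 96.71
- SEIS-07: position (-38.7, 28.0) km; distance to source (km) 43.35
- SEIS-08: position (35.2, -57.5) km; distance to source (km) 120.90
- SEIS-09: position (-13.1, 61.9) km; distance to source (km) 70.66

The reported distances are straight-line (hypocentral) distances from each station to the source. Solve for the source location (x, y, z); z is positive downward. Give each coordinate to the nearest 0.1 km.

Each station gives a sphere (x−x_i)² + (y−y_i)² + z² = d_i² (stations at z=0).
Subtracting the SEIS-06 sphere from SEIS-07 and SEIS-08: z² cancels, leaving linear equations in x and y:
-63.2 x + 173.6 y = 6247.44
84.6 x + 2.6 y = -4226.55
Solving: x ≈ -50.500, y ≈ 17.603 km (keep extra digits for the depth step; rounded: -50.5, 17.6).
Then from the SEIS-06 sphere: z² = 96.71² − (x + 7.1)² − (y + 58.8)² with x = -50.500, y = 17.603, so z ≈ 40.396 ≈ 40.4 km.

(-50.5, 17.6, 40.4)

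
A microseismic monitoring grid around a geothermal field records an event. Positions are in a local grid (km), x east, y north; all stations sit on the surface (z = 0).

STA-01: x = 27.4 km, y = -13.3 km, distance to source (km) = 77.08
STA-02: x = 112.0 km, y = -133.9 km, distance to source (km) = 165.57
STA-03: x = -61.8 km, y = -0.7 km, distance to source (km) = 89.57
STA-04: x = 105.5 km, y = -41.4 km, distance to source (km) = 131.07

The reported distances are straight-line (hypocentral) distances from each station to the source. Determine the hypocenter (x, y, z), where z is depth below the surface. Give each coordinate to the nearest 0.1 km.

x ≈ -10.3 km, y ≈ -40.7 km, depth ≈ 61.4 km

Each station gives a sphere (x−x_i)² + (y−y_i)² + z² = d_i² (stations at z=0).
Subtracting the STA-01 sphere from STA-02 and STA-03: z² cancels, leaving linear equations in x and y:
169.2 x − 241.2 y = 8073.46
-178.4 x + 25.2 y = 810.62
Solving: x ≈ -10.292, y ≈ -40.692 km (keep extra digits for the depth step; rounded: -10.3, -40.7).
Then from the STA-01 sphere: z² = 77.08² − (x − 27.4)² − (y + 13.3)² with x = -10.292, y = -40.692, so z ≈ 61.403 ≈ 61.4 km.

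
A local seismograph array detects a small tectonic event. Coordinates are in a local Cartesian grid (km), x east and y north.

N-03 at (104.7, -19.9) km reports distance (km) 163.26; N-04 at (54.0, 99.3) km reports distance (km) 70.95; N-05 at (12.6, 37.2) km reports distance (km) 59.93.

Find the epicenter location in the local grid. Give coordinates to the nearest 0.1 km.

Circle about each station: (x − 104.7)² + (y + 19.9)² = 163.26²; (x − 54.0)² + (y − 99.3)² = 70.95²; (x − 12.6)² + (y − 37.2)² = 59.93².
Subtracting pairs of circle equations eliminates x²+y² and gives linear equations (the radical axes):
-101.4 x + 238.4 y = 23038.32
-184.2 x + 114.2 y = 13246.72
Solving the 2×2 system: x ≈ -16.3, y ≈ 89.7 km.
Check against N-03 (with the unrounded x, y): √((x − 104.7)²+(y + 19.9)²) = 163.26 ≈ 163.26 km. ✓

-16.3 km east, 89.7 km north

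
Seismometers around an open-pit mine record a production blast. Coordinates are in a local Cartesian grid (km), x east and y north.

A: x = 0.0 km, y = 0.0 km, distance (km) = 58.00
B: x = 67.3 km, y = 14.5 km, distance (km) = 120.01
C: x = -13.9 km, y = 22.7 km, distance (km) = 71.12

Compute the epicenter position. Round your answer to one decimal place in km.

(-37.2, -44.5)

Circle about each station: x² + y² = 58.00²; (x − 67.3)² + (y − 14.5)² = 120.01²; (x + 13.9)² + (y − 22.7)² = 71.12².
Subtracting pairs of circle equations eliminates x²+y² and gives linear equations (the radical axes):
134.6 x + 29.0 y = -6298.86
-27.8 x + 45.4 y = -985.55
Solving the 2×2 system: x ≈ -37.2, y ≈ -44.5 km.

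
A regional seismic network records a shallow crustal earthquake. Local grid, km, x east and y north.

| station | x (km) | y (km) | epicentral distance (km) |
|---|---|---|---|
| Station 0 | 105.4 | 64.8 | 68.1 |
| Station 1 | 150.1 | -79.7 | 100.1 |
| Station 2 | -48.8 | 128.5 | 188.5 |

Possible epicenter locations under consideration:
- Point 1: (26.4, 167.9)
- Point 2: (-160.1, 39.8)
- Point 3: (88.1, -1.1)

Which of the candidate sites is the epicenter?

For each candidate, compare |candidate − station| to the reported distance:
Point 1: residuals Station 0 61.8, Station 1 176.7, Station 2 103.6 → max 176.7 km
Point 2: residuals Station 0 198.6, Station 1 232.3, Station 2 46.2 → max 232.3 km
Point 3: residuals Station 0 0.0, Station 1 0.0, Station 2 0.0 → max 0.0 km
Only Point 3 has all residuals ≈ 0.

Point 3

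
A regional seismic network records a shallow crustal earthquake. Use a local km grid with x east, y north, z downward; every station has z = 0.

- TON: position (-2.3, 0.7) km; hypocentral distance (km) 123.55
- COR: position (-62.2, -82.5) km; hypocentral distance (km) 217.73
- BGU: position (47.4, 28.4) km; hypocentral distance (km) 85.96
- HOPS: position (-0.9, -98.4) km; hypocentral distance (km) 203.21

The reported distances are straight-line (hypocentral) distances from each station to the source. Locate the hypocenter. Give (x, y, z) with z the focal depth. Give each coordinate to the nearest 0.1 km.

x ≈ 63.4 km, y ≈ 83.4 km, depth ≈ 64.1 km

Each station gives a sphere (x−x_i)² + (y−y_i)² + z² = d_i² (stations at z=0).
Subtracting the TON sphere from COR and BGU: z² cancels, leaving linear equations in x and y:
-119.8 x − 166.4 y = -21472.44
99.4 x + 55.4 y = 10923.02
Solving: x ≈ 63.415, y ≈ 83.385 km (keep extra digits for the depth step; rounded: 63.4, 83.4).
Then from the TON sphere: z² = 123.55² − (x + 2.3)² − (y − 0.7)² with x = 63.415, y = 83.385, so z ≈ 64.104 ≈ 64.1 km.
Check against HOPS (with the unrounded solution): distance 203.20 ≈ 203.21 km. ✓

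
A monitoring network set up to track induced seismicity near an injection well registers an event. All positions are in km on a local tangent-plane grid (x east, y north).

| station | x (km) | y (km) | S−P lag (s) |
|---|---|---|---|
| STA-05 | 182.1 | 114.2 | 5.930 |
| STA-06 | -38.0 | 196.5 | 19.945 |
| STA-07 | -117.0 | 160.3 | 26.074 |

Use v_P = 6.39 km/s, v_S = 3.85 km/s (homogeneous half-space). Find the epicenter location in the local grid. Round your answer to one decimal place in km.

127.4 km east, 96.7 km north

Distance from S−P lag: d = Δt · v_P v_S / (v_P − v_S) = Δt · (6.39·3.85)/(6.39−3.85) ≈ 9.6856·Δt.
So d_STA-05 = 57.44, d_STA-06 = 193.18, d_STA-07 = 252.54 km.
Circle about each station: (x − 182.1)² + (y − 114.2)² = 57.44²; (x + 38.0)² + (y − 196.5)² = 193.18²; (x + 117.0)² + (y − 160.3)² = 252.54².
Subtracting pairs of circle equations eliminates x²+y² and gives linear equations (the radical axes):
-440.2 x + 164.6 y = -40164.96
-598.2 x + 92.2 y = -67294.06
Solving the 2×2 system: x ≈ 127.4, y ≈ 96.7 km.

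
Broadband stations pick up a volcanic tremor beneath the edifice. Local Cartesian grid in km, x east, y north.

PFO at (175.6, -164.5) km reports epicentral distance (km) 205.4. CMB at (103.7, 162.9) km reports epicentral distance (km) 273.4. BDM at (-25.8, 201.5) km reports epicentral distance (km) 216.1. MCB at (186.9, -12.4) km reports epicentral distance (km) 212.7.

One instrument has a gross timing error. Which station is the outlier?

Solve using three stations at a time. Using PFO, CMB, MCB (subtract circle equations pairwise → linear system) gives (x, y) ≈ (-13.0, -84.1).
Distances from that point to each station vs reported:
  PFO: calculated 205.1 vs reported 205.4 → residual 0.3 km
  CMB: calculated 273.1 vs reported 273.4 → residual 0.3 km
  BDM: calculated 285.8 vs reported 216.1 → residual 69.7 km
  MCB: calculated 212.4 vs reported 212.7 → residual 0.3 km
PFO, CMB, MCB are mutually consistent (residuals ≈ 0); BDM is off by 69.7 km.

BDM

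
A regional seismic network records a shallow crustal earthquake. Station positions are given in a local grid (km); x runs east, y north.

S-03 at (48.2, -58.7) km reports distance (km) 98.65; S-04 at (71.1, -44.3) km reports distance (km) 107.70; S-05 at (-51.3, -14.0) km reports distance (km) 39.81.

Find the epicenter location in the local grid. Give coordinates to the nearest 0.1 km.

Circle about each station: (x − 48.2)² + (y + 58.7)² = 98.65²; (x − 71.1)² + (y + 44.3)² = 107.70²; (x + 51.3)² + (y + 14.0)² = 39.81².
Subtracting the S-03 equation from the S-04 and S-05 equations removes the quadratic terms:
45.8 x + 28.8 y = -618.70
-199.0 x + 89.4 y = 5205.75
Solving the 2×2 system: x ≈ -20.9, y ≈ 11.7 km.
Check against S-03 (with the unrounded x, y): √((x − 48.2)²+(y + 58.7)²) = 98.66 ≈ 98.65 km. ✓

x ≈ -20.9 km, y ≈ 11.7 km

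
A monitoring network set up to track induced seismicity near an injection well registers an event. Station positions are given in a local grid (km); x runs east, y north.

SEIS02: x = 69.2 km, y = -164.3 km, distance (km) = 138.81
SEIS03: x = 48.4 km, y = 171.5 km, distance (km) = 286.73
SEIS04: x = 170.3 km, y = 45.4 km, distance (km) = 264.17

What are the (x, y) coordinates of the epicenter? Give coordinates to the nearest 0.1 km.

Circle about each station: (x − 69.2)² + (y + 164.3)² = 138.81²; (x − 48.4)² + (y − 171.5)² = 286.73²; (x − 170.3)² + (y − 45.4)² = 264.17².
Subtracting the SEIS02 equation from the SEIS03 and SEIS04 equations removes the quadratic terms:
-41.6 x + 671.6 y = -62974.20
202.2 x + 419.4 y = -51237.45
Solving the 2×2 system: x ≈ -52.2, y ≈ -97.0 km.
Check against SEIS02 (with the unrounded x, y): √((x − 69.2)²+(y + 164.3)²) = 138.81 ≈ 138.81 km. ✓

-52.2 km east, -97.0 km north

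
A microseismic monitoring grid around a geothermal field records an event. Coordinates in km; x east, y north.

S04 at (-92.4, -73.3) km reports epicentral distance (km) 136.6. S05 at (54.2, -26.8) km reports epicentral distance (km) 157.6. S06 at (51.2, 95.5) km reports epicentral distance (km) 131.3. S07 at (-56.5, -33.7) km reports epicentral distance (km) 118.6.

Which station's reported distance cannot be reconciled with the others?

S07

Solve using three stations at a time. Using S04, S05, S06 (subtract circle equations pairwise → linear system) gives (x, y) ≈ (-75.8, 62.3).
Distances from that point to each station vs reported:
  S04: calculated 136.6 vs reported 136.6 → residual 0.0 km
  S05: calculated 157.6 vs reported 157.6 → residual 0.0 km
  S06: calculated 131.3 vs reported 131.3 → residual 0.0 km
  S07: calculated 97.9 vs reported 118.6 → residual 20.7 km
S04, S05, S06 are mutually consistent (residuals ≈ 0); S07 is off by 20.7 km.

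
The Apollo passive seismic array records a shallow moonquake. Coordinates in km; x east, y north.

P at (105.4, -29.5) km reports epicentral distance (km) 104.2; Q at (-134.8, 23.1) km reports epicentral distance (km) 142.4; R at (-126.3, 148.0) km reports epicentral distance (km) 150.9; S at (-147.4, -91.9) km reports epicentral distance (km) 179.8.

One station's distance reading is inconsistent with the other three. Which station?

Solve using three stations at a time. Using P, Q, S (subtract circle equations pairwise → linear system) gives (x, y) ≈ (6.0, 1.9).
Distances from that point to each station vs reported:
  P: calculated 104.2 vs reported 104.2 → residual 0.0 km
  Q: calculated 142.4 vs reported 142.4 → residual 0.0 km
  R: calculated 197.1 vs reported 150.9 → residual 46.2 km
  S: calculated 179.8 vs reported 179.8 → residual 0.0 km
P, Q, S are mutually consistent (residuals ≈ 0); R is off by 46.2 km.

R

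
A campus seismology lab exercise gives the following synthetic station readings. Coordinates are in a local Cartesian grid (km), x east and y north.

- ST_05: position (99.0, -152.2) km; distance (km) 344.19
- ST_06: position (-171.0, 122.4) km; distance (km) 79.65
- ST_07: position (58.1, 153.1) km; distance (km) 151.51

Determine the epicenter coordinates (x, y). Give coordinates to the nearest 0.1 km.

x ≈ -92.2 km, y ≈ 134.0 km

Circle about each station: (x − 99.0)² + (y + 152.2)² = 344.19²; (x + 171.0)² + (y − 122.4)² = 79.65²; (x − 58.1)² + (y − 153.1)² = 151.51².
Subtracting the ST_05 equation from the ST_06 and ST_07 equations removes the quadratic terms:
-540.0 x + 549.2 y = 123379.55
-81.8 x + 610.6 y = 89360.86
Solving the 2×2 system: x ≈ -92.2, y ≈ 134.0 km.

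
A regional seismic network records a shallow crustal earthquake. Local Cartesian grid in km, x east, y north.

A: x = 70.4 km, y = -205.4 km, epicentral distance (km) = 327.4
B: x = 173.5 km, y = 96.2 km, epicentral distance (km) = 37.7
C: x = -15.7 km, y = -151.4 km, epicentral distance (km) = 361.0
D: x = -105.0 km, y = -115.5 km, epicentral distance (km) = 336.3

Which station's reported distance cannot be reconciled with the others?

C

Solve using three stations at a time. Using A, B, D (subtract circle equations pairwise → linear system) gives (x, y) ≈ (140.4, 114.4).
Distances from that point to each station vs reported:
  A: calculated 327.4 vs reported 327.4 → residual 0.0 km
  B: calculated 37.8 vs reported 37.7 → residual 0.1 km
  C: calculated 308.3 vs reported 361.0 → residual 52.7 km
  D: calculated 336.3 vs reported 336.3 → residual 0.0 km
A, B, D are mutually consistent (residuals ≈ 0); C is off by 52.7 km.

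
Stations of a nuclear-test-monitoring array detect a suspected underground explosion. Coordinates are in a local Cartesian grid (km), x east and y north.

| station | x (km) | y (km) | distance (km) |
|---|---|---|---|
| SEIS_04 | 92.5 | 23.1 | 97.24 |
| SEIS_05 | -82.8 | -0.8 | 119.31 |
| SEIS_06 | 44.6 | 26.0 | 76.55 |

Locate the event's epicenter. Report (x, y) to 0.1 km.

Circle about each station: (x − 92.5)² + (y − 23.1)² = 97.24²; (x + 82.8)² + (y + 0.8)² = 119.31²; (x − 44.6)² + (y − 26.0)² = 76.55².
Subtracting pairs of circle equations eliminates x²+y² and gives linear equations (the radical axes):
-350.6 x − 47.8 y = -7012.64
-95.8 x + 5.8 y = -2828.98
Solving the 2×2 system: x ≈ 26.6, y ≈ -48.4 km.

x ≈ 26.6 km, y ≈ -48.4 km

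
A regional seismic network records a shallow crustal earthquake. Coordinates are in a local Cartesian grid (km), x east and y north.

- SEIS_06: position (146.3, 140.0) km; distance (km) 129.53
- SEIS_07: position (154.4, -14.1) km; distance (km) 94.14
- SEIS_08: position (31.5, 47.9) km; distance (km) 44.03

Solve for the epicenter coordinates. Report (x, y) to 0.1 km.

Circle about each station: (x − 146.3)² + (y − 140.0)² = 129.53²; (x − 154.4)² + (y + 14.1)² = 94.14²; (x − 31.5)² + (y − 47.9)² = 44.03².
Subtracting the SEIS_06 equation from the SEIS_07 and SEIS_08 equations removes the quadratic terms:
16.2 x − 308.2 y = -9049.84
-229.6 x − 184.2 y = -22877.65
Solving the 2×2 system: x ≈ 73.0, y ≈ 33.2 km.

x ≈ 73.0 km, y ≈ 33.2 km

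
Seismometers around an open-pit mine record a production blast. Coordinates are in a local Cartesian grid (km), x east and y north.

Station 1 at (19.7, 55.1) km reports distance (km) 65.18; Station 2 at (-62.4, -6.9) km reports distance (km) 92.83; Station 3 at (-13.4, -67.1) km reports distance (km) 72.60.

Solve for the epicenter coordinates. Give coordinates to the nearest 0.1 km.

Circle about each station: (x − 19.7)² + (y − 55.1)² = 65.18²; (x + 62.4)² + (y + 6.9)² = 92.83²; (x + 13.4)² + (y + 67.1)² = 72.60².
Subtracting the Station 1 equation from the Station 2 and Station 3 equations removes the quadratic terms:
-164.2 x − 124.0 y = -3851.71
-66.2 x − 244.4 y = 235.54
Solving the 2×2 system: x ≈ 30.4, y ≈ -9.2 km.
Check against Station 1 (with the unrounded x, y): √((x − 19.7)²+(y − 55.1)²) = 65.18 ≈ 65.18 km. ✓

x ≈ 30.4 km, y ≈ -9.2 km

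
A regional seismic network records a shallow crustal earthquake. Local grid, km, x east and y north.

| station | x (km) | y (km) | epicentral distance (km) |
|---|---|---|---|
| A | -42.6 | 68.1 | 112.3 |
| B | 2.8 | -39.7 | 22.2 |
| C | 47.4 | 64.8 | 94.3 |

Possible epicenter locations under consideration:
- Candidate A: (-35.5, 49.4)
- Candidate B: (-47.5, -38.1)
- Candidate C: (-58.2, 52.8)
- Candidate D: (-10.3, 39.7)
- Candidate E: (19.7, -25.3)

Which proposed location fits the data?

Candidate E

For each candidate, compare |candidate − station| to the reported distance:
Candidate A: residuals A 92.3, B 74.8, C 10.0 → max 92.3 km
Candidate B: residuals A 6.0, B 28.1, C 45.7 → max 45.7 km
Candidate C: residuals A 90.4, B 88.6, C 12.0 → max 90.4 km
Candidate D: residuals A 69.3, B 58.3, C 31.4 → max 69.3 km
Candidate E: residuals A 0.0, B 0.0, C 0.0 → max 0.0 km
Only Candidate E has all residuals ≈ 0.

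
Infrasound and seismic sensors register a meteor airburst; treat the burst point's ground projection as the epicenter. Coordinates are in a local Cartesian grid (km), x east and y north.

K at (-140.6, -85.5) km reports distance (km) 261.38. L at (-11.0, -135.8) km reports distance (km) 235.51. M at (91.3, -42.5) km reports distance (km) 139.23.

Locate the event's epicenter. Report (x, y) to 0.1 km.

Circle about each station: (x + 140.6)² + (y + 85.5)² = 261.38²; (x + 11.0)² + (y + 135.8)² = 235.51²; (x − 91.3)² + (y + 42.5)² = 139.23².
Subtracting the K equation from the L and M equations removes the quadratic terms:
259.2 x − 100.6 y = 4338.57
463.8 x + 86.0 y = 31997.84
Solving the 2×2 system: x ≈ 52.1, y ≈ 91.1 km.

x ≈ 52.1 km, y ≈ 91.1 km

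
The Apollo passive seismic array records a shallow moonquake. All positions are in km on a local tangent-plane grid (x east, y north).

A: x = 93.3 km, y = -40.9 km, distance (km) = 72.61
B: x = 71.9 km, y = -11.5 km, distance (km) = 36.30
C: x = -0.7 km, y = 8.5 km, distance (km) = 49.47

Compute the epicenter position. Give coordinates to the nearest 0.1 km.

Circle about each station: (x − 93.3)² + (y + 40.9)² = 72.61²; (x − 71.9)² + (y + 11.5)² = 36.30²; (x + 0.7)² + (y − 8.5)² = 49.47².
Subtracting the A equation from the B and C equations removes the quadratic terms:
-42.8 x + 58.8 y = -1121.32
-188.0 x + 98.8 y = -7480.03
Solving the 2×2 system: x ≈ 48.2, y ≈ 16.0 km.

48.2 km east, 16.0 km north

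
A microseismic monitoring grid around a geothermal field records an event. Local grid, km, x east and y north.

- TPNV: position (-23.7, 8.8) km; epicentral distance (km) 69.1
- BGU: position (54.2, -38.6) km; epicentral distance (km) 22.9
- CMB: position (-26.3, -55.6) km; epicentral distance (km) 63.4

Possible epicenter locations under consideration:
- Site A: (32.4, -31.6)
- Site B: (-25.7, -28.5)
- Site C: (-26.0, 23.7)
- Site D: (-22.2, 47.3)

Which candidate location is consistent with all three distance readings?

Site A

For each candidate, compare |candidate − station| to the reported distance:
Site A: residuals TPNV 0.0, BGU 0.0, CMB 0.0 → max 0.0 km
Site B: residuals TPNV 31.7, BGU 57.6, CMB 36.3 → max 57.6 km
Site C: residuals TPNV 54.0, BGU 78.7, CMB 15.9 → max 78.7 km
Site D: residuals TPNV 30.6, BGU 92.1, CMB 39.6 → max 92.1 km
Only Site A has all residuals ≈ 0.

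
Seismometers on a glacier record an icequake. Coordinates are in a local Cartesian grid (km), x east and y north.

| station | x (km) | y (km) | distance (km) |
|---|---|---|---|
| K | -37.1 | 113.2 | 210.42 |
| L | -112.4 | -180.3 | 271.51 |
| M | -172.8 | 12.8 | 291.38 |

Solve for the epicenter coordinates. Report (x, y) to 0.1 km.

Circle about each station: (x + 37.1)² + (y − 113.2)² = 210.42²; (x + 112.4)² + (y + 180.3)² = 271.51²; (x + 172.8)² + (y − 12.8)² = 291.38².
Subtracting pairs of circle equations eliminates x²+y² and gives linear equations (the radical axes):
-150.6 x − 587.0 y = 1510.10
-271.4 x − 200.8 y = -24792.70
Solving the 2×2 system: x ≈ 115.1, y ≈ -32.1 km.
Check against K (with the unrounded x, y): √((x + 37.1)²+(y − 113.2)²) = 210.43 ≈ 210.42 km. ✓

x ≈ 115.1 km, y ≈ -32.1 km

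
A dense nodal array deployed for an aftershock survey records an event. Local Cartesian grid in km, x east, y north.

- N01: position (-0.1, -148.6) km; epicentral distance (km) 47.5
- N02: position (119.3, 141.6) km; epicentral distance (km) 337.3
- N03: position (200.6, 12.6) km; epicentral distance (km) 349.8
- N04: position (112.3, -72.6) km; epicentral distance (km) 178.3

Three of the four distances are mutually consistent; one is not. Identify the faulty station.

N03

Solve using three stations at a time. Using N01, N02, N04 (subtract circle equations pairwise → linear system) gives (x, y) ≈ (-47.6, -151.5).
Distances from that point to each station vs reported:
  N01: calculated 47.6 vs reported 47.5 → residual 0.1 km
  N02: calculated 337.3 vs reported 337.3 → residual 0.0 km
  N03: calculated 297.6 vs reported 349.8 → residual 52.2 km
  N04: calculated 178.3 vs reported 178.3 → residual 0.0 km
N01, N02, N04 are mutually consistent (residuals ≈ 0); N03 is off by 52.2 km.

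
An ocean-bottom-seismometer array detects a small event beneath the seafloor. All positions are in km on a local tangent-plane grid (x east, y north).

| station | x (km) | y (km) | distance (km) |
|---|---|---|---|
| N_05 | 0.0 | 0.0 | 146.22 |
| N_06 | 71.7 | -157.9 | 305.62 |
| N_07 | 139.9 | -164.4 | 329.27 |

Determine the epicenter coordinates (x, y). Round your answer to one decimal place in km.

Circle about each station: x² + y² = 146.22²; (x − 71.7)² + (y + 157.9)² = 305.62²; (x − 139.9)² + (y + 164.4)² = 329.27².
Subtracting pairs of circle equations eliminates x²+y² and gives linear equations (the radical axes):
143.4 x − 315.8 y = -41950.00
279.8 x − 328.8 y = -40439.07
Solving the 2×2 system: x ≈ 24.8, y ≈ 144.1 km.

24.8 km east, 144.1 km north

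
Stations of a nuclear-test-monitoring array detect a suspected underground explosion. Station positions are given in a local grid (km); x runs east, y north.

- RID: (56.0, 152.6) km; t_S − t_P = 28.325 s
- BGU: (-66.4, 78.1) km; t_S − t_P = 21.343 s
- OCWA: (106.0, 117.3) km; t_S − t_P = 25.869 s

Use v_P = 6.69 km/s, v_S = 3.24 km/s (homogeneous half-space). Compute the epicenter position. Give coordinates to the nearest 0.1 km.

Distance from S−P lag: d = Δt · v_P v_S / (v_P − v_S) = Δt · (6.69·3.24)/(6.69−3.24) ≈ 6.2828·Δt.
So d_RID = 177.96, d_BGU = 134.09, d_OCWA = 162.53 km.
Circle about each station: (x − 56.0)² + (y − 152.6)² = 177.96²; (x + 66.4)² + (y − 78.1)² = 134.09²; (x − 106.0)² + (y − 117.3)² = 162.53².
Subtracting the RID equation from the BGU and OCWA equations removes the quadratic terms:
-244.8 x − 149.0 y = -2224.56
100.0 x − 70.6 y = 3826.29
Solving the 2×2 system: x ≈ 22.6, y ≈ -22.2 km.

(22.6, -22.2)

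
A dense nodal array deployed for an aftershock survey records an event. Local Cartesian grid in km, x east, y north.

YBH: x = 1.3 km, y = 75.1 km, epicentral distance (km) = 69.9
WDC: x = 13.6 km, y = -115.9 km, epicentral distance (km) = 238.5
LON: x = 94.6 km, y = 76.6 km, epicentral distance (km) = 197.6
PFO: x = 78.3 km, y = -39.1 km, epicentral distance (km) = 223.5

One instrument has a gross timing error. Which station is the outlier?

YBH

Solve using three stations at a time. Using WDC, LON, PFO (subtract circle equations pairwise → linear system) gives (x, y) ≈ (-102.2, 92.5).
Distances from that point to each station vs reported:
  YBH: calculated 105.0 vs reported 69.9 → residual 35.1 km
  WDC: calculated 238.4 vs reported 238.5 → residual 0.1 km
  LON: calculated 197.5 vs reported 197.6 → residual 0.1 km
  PFO: calculated 223.4 vs reported 223.5 → residual 0.1 km
WDC, LON, PFO are mutually consistent (residuals ≈ 0); YBH is off by 35.1 km.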